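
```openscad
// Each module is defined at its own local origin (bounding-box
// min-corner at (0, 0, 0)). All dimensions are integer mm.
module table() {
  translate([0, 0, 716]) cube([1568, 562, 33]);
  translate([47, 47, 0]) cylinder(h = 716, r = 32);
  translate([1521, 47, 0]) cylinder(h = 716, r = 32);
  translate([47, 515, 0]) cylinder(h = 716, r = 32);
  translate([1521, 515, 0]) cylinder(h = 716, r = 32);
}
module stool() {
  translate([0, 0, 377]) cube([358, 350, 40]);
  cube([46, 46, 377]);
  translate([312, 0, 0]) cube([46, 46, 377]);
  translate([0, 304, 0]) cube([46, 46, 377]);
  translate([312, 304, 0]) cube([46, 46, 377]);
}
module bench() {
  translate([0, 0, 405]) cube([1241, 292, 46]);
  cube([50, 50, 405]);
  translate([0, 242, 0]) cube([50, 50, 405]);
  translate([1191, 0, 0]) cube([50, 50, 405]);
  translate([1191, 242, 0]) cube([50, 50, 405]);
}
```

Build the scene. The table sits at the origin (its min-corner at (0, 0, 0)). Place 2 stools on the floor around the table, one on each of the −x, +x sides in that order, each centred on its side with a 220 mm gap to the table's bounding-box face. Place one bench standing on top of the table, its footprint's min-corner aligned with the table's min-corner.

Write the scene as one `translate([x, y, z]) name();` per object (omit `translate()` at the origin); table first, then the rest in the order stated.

table();
translate([-578, 106, 0]) stool();
translate([1788, 106, 0]) stool();
translate([0, 0, 749]) bench();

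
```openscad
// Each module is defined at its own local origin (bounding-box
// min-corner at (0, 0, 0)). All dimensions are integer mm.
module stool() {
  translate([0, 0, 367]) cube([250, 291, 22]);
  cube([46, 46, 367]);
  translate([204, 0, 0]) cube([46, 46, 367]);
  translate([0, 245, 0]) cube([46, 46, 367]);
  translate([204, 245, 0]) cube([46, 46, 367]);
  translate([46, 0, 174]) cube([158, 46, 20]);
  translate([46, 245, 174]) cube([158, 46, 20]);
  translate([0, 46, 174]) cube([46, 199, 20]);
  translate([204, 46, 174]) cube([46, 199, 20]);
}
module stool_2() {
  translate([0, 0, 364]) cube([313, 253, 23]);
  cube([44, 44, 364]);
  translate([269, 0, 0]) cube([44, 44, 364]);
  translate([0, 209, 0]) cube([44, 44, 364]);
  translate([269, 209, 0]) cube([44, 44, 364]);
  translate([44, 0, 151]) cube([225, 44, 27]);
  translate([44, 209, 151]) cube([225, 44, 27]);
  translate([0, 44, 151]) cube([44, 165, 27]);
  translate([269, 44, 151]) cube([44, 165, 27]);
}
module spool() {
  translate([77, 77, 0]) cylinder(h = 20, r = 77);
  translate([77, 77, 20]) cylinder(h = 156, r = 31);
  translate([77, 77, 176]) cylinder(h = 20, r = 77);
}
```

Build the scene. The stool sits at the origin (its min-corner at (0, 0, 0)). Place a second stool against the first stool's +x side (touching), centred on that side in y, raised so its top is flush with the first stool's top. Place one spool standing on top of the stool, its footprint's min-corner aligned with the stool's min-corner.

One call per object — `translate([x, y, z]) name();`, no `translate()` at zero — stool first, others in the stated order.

stool();
translate([250, 19, 2]) stool_2();
translate([0, 0, 389]) spool();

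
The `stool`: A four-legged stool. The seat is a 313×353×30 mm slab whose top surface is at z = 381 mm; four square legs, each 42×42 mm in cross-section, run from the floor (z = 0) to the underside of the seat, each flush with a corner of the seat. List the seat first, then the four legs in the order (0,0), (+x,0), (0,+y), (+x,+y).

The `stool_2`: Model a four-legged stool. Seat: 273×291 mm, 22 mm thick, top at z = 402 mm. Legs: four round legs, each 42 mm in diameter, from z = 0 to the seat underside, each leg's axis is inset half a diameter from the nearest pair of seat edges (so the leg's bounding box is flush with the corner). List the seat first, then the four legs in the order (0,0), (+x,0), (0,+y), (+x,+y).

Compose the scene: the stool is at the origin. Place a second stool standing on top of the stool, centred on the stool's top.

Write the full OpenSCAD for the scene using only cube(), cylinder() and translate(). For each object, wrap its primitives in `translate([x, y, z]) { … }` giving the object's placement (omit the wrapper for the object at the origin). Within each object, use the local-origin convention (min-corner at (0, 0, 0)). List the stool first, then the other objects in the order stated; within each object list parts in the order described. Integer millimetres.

translate([0, 0, 351]) cube([313, 353, 30]);
cube([42, 42, 351]);
translate([271, 0, 0]) cube([42, 42, 351]);
translate([0, 311, 0]) cube([42, 42, 351]);
translate([271, 311, 0]) cube([42, 42, 351]);
translate([20, 31, 381]) {
  translate([0, 0, 380]) cube([273, 291, 22]);
  translate([21, 21, 0]) cylinder(h = 380, r = 21);
  translate([252, 21, 0]) cylinder(h = 380, r = 21);
  translate([21, 270, 0]) cylinder(h = 380, r = 21);
  translate([252, 270, 0]) cylinder(h = 380, r = 21);
}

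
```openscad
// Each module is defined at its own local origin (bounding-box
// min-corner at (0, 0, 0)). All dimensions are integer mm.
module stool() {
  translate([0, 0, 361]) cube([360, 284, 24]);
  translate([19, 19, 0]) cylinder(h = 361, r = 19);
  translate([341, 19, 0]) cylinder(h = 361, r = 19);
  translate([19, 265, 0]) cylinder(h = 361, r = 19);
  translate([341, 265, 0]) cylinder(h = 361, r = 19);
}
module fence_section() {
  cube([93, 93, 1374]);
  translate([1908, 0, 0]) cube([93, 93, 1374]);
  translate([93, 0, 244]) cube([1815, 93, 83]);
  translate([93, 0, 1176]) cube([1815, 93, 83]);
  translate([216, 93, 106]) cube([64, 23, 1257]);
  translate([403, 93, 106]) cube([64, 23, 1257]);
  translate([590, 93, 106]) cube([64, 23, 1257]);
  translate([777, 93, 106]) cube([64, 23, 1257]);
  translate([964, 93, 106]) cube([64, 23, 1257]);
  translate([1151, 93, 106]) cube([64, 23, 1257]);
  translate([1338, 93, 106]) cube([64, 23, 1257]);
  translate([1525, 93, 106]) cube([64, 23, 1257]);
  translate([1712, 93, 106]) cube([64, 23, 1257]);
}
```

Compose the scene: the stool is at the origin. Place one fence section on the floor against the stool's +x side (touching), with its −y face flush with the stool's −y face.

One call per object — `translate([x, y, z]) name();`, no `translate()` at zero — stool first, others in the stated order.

stool();
translate([360, 0, 0]) fence_section();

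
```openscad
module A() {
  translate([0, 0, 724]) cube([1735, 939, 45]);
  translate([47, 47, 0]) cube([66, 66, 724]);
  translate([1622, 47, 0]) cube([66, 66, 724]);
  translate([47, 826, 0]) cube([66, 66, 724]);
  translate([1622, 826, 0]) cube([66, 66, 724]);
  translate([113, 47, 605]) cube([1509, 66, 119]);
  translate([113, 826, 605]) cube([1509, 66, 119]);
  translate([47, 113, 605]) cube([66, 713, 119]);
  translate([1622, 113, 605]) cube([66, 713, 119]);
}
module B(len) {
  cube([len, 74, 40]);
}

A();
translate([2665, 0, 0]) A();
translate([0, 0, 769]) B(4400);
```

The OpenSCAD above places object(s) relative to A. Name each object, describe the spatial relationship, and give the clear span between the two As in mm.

Second table starts at x = 2665; first ends at x = 1735; clear span = 2665 − 1735 = 930 mm.

A is a table. B is a beam. A beam spans the tops of two tables. The clear span between the two tables is 930 mm.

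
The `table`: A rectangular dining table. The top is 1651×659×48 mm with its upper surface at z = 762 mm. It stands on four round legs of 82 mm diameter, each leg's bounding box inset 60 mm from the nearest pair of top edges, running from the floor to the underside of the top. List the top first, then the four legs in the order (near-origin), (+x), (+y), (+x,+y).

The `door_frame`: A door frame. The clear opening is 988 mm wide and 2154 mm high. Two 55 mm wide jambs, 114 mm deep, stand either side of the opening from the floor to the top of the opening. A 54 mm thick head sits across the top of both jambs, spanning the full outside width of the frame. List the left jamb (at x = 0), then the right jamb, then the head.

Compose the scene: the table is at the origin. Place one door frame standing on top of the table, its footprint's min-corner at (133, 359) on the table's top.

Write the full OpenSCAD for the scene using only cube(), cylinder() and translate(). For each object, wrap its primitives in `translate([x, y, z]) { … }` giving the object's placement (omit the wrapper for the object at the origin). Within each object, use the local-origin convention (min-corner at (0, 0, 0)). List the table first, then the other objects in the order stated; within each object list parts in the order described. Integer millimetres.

translate([0, 0, 714]) cube([1651, 659, 48]);
translate([101, 101, 0]) cylinder(h = 714, r = 41);
translate([1550, 101, 0]) cylinder(h = 714, r = 41);
translate([101, 558, 0]) cylinder(h = 714, r = 41);
translate([1550, 558, 0]) cylinder(h = 714, r = 41);
translate([133, 359, 762]) {
  cube([55, 114, 2154]);
  translate([1043, 0, 0]) cube([55, 114, 2154]);
  translate([0, 0, 2154]) cube([1098, 114, 54]);
}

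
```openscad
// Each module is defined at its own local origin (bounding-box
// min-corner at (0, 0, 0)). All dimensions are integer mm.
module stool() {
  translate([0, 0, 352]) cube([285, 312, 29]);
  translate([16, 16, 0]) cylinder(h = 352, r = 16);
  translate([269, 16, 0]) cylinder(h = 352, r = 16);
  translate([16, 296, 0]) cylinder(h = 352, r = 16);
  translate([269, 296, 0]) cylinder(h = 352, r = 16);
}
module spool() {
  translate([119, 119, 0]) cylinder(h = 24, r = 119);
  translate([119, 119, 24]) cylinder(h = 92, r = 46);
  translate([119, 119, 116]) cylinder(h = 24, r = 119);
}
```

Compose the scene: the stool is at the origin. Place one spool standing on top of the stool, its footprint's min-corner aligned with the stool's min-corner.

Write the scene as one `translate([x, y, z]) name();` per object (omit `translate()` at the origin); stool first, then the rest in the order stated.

stool();
translate([0, 0, 381]) spool();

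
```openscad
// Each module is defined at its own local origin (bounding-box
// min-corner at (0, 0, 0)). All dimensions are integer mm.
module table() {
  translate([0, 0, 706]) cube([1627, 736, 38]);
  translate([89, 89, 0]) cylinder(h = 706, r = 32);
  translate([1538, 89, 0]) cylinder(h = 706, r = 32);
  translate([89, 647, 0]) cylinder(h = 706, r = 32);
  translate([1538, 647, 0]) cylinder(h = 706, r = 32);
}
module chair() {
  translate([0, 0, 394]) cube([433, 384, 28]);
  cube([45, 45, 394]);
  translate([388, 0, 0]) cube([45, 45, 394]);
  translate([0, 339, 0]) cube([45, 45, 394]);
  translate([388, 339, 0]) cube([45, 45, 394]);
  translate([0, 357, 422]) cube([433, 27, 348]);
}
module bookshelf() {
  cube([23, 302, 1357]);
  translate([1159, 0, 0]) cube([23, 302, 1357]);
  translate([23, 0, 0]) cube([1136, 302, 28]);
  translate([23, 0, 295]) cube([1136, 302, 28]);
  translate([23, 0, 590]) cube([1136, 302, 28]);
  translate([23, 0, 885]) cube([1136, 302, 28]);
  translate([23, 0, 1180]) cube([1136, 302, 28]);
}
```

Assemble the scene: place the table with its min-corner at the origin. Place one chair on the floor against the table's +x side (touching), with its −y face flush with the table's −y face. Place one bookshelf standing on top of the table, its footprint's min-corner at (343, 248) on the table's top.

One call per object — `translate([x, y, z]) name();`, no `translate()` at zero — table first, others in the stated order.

table();
translate([1627, 0, 0]) chair();
translate([343, 248, 744]) bookshelf();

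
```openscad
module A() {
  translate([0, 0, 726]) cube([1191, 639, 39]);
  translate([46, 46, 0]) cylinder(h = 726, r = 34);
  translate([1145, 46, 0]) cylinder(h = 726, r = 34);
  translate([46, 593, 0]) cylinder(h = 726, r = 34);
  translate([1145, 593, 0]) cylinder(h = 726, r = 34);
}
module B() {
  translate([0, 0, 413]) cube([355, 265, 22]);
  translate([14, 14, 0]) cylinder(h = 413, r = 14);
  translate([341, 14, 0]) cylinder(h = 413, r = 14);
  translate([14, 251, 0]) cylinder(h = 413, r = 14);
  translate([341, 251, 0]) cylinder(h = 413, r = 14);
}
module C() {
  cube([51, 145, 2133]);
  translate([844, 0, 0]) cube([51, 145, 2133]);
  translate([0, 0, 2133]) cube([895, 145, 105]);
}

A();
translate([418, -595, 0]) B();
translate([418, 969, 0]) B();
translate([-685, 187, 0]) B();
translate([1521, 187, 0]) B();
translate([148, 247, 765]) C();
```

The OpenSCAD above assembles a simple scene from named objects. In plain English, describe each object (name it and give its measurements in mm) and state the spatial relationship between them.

A is a table with a 1191×639 mm rectangular top, 39 mm thick, top surface at z = 765 mm, supported by four round legs of 68 mm diameter, each leg's bounding box inset 12 mm from the nearest pair of top edges, running from the floor.

B is a four-legged stool. The seat is 355×265 mm, 22 mm thick, top at z = 435 mm. It stands on four round legs, each 28 mm in diameter, from z = 0 to the seat underside, each leg's axis is inset half a diameter from the nearest pair of seat edges (so the leg's bounding box is flush with the corner).

C is a rectangular door frame: two vertical jambs of 51×145 mm section, 2133 mm tall, with a clear opening 793 mm wide between their inner faces. A header 105 mm tall and 145 mm deep lies on top of the jambs and spans the full outside width.

Four stools sit around the table at the −y, +y, −x, +x sides. The door frame is on top of the table, centred.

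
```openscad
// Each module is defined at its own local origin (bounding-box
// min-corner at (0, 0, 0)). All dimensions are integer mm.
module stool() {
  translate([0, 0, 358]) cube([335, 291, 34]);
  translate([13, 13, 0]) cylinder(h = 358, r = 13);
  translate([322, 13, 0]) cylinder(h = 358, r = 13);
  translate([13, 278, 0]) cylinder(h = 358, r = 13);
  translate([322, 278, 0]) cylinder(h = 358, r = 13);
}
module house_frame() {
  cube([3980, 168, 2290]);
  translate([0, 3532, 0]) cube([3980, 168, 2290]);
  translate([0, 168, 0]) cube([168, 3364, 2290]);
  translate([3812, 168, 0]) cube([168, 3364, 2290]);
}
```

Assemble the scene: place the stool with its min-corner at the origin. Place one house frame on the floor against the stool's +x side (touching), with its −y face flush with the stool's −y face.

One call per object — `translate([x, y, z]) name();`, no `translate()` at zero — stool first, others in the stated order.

stool();
translate([335, 0, 0]) house_frame();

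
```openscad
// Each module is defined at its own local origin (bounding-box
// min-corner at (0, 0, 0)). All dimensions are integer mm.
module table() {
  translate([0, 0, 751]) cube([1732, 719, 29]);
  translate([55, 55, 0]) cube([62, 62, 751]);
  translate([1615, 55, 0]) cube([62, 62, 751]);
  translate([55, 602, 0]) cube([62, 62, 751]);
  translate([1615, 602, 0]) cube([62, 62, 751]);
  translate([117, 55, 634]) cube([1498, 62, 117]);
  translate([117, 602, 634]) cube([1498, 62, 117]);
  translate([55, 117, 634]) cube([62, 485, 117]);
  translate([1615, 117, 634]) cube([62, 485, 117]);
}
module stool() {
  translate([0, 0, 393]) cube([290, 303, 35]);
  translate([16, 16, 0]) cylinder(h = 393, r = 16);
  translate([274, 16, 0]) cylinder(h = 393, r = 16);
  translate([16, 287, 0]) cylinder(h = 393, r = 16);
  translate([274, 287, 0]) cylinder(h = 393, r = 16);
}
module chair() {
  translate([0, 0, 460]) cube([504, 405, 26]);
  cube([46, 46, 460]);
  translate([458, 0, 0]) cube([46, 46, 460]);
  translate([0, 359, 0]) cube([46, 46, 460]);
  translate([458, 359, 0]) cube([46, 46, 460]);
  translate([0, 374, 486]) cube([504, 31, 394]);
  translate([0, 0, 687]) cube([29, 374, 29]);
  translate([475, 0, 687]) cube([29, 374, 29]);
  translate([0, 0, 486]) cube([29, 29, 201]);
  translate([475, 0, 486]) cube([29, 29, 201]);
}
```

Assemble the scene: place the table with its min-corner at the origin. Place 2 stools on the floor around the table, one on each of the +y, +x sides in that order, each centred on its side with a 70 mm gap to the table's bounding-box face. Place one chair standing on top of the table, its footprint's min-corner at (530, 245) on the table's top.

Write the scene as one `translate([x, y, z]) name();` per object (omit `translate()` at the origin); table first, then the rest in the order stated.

table();
translate([721, 789, 0]) stool();
translate([1802, 208, 0]) stool();
translate([530, 245, 780]) chair();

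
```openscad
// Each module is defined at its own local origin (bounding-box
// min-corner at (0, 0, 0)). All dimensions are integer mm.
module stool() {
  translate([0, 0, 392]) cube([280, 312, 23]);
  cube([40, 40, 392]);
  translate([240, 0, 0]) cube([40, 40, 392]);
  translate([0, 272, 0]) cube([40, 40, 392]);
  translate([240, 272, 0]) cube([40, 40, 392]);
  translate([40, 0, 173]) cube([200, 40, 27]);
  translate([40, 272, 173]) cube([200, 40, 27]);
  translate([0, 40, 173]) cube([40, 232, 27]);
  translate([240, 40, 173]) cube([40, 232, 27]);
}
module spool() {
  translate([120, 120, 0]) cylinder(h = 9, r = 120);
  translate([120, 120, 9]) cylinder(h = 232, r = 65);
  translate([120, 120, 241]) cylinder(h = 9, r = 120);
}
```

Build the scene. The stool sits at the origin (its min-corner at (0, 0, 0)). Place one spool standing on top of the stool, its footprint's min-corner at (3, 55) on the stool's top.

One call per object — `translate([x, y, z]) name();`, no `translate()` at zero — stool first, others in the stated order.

stool();
translate([3, 55, 415]) spool();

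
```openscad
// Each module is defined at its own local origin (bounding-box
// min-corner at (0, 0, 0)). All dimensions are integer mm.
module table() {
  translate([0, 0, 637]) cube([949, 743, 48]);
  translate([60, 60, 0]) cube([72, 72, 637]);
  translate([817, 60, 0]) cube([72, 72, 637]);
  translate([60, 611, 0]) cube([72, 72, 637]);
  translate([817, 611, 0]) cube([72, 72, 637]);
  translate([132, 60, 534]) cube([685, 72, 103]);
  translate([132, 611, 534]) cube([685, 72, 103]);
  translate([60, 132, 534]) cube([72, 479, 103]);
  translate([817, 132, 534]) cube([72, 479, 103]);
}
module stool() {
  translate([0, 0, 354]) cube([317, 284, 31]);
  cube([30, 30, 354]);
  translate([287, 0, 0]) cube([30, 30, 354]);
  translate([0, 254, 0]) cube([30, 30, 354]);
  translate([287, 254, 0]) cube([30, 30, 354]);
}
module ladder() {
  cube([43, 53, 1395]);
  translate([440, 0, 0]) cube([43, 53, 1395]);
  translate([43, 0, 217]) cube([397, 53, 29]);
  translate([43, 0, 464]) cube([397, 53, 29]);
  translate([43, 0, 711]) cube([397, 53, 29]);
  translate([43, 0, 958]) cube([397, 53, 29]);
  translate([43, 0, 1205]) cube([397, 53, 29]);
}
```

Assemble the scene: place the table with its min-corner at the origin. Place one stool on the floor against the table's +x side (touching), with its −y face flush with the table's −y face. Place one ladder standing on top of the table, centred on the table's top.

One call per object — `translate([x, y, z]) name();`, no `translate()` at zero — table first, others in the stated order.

table();
translate([949, 0, 0]) stool();
translate([233, 345, 685]) ladder();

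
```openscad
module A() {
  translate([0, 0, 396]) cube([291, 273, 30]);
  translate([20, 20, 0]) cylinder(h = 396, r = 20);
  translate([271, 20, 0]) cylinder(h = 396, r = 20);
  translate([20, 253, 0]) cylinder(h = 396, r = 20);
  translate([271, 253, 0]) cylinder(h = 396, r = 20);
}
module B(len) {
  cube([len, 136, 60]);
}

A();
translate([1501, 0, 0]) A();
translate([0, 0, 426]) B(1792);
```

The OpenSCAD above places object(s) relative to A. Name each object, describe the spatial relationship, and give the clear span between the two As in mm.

Second stool starts at x = 1501; first ends at x = 291; clear span = 1501 − 291 = 1210 mm.

A is a stool. B is a beam. A beam spans the tops of two stools. The clear span between the two stools is 1210 mm.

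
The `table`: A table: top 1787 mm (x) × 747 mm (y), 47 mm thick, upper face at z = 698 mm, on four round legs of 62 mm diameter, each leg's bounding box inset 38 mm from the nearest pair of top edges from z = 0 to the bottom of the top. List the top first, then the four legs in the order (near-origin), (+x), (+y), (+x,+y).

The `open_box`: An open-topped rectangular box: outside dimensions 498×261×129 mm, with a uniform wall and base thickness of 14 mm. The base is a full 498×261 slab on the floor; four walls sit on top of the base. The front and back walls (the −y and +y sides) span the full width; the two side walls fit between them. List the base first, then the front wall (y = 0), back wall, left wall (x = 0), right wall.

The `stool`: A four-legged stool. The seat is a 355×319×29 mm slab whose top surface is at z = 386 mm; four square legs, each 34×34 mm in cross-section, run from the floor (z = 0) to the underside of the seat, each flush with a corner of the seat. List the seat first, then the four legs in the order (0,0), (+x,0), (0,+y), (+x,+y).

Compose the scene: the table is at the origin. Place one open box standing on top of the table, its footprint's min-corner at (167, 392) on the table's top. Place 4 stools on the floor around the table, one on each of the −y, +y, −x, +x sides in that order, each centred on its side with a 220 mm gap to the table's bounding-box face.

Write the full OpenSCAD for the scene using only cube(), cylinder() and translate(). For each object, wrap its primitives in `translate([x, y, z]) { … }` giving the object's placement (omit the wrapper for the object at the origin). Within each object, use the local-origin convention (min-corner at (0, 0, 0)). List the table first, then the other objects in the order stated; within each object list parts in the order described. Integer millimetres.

translate([0, 0, 651]) cube([1787, 747, 47]);
translate([69, 69, 0]) cylinder(h = 651, r = 31);
translate([1718, 69, 0]) cylinder(h = 651, r = 31);
translate([69, 678, 0]) cylinder(h = 651, r = 31);
translate([1718, 678, 0]) cylinder(h = 651, r = 31);
translate([167, 392, 698]) {
  cube([498, 261, 14]);
  translate([0, 0, 14]) cube([498, 14, 115]);
  translate([0, 247, 14]) cube([498, 14, 115]);
  translate([0, 14, 14]) cube([14, 233, 115]);
  translate([484, 14, 14]) cube([14, 233, 115]);
}
translate([716, -539, 0]) {
  translate([0, 0, 357]) cube([355, 319, 29]);
  cube([34, 34, 357]);
  translate([321, 0, 0]) cube([34, 34, 357]);
  translate([0, 285, 0]) cube([34, 34, 357]);
  translate([321, 285, 0]) cube([34, 34, 357]);
}
translate([716, 967, 0]) {
  translate([0, 0, 357]) cube([355, 319, 29]);
  cube([34, 34, 357]);
  translate([321, 0, 0]) cube([34, 34, 357]);
  translate([0, 285, 0]) cube([34, 34, 357]);
  translate([321, 285, 0]) cube([34, 34, 357]);
}
translate([-575, 214, 0]) {
  translate([0, 0, 357]) cube([355, 319, 29]);
  cube([34, 34, 357]);
  translate([321, 0, 0]) cube([34, 34, 357]);
  translate([0, 285, 0]) cube([34, 34, 357]);
  translate([321, 285, 0]) cube([34, 34, 357]);
}
translate([2007, 214, 0]) {
  translate([0, 0, 357]) cube([355, 319, 29]);
  cube([34, 34, 357]);
  translate([321, 0, 0]) cube([34, 34, 357]);
  translate([0, 285, 0]) cube([34, 34, 357]);
  translate([321, 285, 0]) cube([34, 34, 357]);
}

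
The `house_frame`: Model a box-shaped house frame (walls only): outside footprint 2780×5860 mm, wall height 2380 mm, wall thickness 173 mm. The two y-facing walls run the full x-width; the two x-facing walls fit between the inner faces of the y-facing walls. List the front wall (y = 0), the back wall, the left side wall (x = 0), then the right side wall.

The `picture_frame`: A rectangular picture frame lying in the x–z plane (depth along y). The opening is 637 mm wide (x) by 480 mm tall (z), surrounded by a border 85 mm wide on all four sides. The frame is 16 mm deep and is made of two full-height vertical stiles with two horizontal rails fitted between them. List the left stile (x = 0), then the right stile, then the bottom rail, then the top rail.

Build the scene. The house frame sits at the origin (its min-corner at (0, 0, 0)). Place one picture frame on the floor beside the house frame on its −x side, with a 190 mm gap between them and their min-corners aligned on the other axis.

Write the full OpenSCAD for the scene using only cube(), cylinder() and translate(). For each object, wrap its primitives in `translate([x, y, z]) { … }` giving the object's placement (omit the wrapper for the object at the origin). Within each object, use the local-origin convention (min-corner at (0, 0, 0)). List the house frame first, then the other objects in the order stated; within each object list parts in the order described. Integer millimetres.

cube([2780, 173, 2380]);
translate([0, 5687, 0]) cube([2780, 173, 2380]);
translate([0, 173, 0]) cube([173, 5514, 2380]);
translate([2607, 173, 0]) cube([173, 5514, 2380]);
translate([-997, 0, 0]) {
  cube([85, 16, 650]);
  translate([722, 0, 0]) cube([85, 16, 650]);
  translate([85, 0, 0]) cube([637, 16, 85]);
  translate([85, 0, 565]) cube([637, 16, 85]);
}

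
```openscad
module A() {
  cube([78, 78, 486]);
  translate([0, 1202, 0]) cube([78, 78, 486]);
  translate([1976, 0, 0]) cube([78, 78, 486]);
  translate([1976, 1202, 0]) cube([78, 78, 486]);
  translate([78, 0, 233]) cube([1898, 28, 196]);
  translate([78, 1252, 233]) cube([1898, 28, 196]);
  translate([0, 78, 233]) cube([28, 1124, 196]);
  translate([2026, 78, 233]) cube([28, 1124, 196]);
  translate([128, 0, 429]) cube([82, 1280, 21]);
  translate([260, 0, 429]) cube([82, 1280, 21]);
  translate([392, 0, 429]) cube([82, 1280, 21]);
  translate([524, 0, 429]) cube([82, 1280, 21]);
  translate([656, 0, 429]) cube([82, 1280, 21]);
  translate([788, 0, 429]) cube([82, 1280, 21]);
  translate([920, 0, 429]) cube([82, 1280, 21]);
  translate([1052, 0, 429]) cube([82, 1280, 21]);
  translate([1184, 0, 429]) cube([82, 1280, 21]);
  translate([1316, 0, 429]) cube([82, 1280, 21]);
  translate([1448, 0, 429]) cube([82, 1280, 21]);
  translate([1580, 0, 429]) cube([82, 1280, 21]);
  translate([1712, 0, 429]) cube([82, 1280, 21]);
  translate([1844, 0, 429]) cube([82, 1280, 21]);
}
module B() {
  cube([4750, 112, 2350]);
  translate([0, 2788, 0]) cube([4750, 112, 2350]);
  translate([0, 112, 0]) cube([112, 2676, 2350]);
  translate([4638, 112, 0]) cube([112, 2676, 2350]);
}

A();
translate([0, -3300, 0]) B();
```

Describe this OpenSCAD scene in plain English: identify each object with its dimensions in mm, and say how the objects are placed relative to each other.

A is a bed frame 2054 mm long (x) by 1280 mm wide (y). Four 78×78 mm corner posts, 486 mm tall, at the corners of the footprint. Four rails of 28 mm thickness and 196 mm height run between adjacent posts with their undersides at z = 233 mm, their outer faces flush with the outside of the frame (the two x-running rails run between the posts' inner faces; the two y-running rails run between the posts' inner faces). 14 slats, each 82 mm wide (x) and 21 mm thick, lie across the top of the two x-running rails, running the full 1280 mm width of the frame in y; the slats are evenly spaced along x between the inner faces of the end posts with equal gaps (rounded down to the nearest mm) at the −x end and between each pair — any rounding remainder accumulates at the +x end.

B is a box-shaped house frame (walls only): outside footprint 4750×2900 mm, wall height 2350 mm, wall thickness 112 mm. The two y-facing walls run the full x-width; the two x-facing walls fit between the inner faces of the y-facing walls.

The house frame is on the floor beside the bed frame on its −y side.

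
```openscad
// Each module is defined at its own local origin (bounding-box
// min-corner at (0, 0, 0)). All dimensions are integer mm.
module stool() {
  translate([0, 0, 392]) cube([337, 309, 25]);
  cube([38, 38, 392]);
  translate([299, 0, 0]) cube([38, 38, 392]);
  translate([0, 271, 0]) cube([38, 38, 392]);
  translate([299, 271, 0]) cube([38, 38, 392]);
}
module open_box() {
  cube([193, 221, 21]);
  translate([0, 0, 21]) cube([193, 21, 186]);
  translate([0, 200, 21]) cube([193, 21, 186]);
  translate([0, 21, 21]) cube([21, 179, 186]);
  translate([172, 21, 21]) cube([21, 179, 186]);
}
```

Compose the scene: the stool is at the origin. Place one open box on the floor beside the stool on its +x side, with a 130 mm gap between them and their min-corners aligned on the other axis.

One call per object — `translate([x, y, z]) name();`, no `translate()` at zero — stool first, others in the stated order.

stool();
translate([467, 0, 0]) open_box();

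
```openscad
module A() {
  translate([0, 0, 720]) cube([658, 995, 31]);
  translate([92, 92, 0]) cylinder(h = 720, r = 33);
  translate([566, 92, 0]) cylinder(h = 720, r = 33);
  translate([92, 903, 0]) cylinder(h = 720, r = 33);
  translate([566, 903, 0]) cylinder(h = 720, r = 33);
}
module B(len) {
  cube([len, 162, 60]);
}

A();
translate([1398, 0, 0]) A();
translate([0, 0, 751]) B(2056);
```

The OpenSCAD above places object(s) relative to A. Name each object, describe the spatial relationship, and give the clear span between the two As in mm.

Second table starts at x = 1398; first ends at x = 658; clear span = 1398 − 658 = 740 mm.

A is a table. B is a beam. A beam spans the tops of two tables. The clear span between the two tables is 740 mm.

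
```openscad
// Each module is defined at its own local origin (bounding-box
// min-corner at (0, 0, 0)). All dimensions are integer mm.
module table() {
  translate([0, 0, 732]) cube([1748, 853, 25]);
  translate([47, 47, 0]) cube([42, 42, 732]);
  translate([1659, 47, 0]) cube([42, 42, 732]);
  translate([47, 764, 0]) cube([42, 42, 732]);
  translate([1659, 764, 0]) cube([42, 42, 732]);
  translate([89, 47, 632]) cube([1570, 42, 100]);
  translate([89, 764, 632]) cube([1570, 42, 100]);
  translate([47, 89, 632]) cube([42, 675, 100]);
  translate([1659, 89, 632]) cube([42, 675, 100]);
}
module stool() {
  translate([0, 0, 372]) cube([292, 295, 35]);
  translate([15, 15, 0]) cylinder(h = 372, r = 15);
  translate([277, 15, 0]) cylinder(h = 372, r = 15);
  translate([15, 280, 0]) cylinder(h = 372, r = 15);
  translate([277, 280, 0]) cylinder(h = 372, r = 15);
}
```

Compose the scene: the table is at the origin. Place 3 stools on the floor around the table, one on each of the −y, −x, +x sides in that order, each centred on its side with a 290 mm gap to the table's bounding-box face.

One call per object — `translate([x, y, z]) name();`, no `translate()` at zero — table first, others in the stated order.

table();
translate([728, -585, 0]) stool();
translate([-582, 279, 0]) stool();
translate([2038, 279, 0]) stool();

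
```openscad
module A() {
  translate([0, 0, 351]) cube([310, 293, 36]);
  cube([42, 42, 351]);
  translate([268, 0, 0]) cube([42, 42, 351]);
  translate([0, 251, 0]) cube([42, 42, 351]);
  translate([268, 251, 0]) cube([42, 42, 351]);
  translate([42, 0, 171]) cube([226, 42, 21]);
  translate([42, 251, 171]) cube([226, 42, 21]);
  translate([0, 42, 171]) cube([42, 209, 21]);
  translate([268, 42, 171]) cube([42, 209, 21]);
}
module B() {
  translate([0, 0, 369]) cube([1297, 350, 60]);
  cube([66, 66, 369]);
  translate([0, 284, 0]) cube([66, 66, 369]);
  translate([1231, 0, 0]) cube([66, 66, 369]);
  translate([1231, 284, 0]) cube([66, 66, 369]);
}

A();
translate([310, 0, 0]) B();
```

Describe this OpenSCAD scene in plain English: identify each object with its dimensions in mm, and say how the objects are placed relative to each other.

A is a simple wooden stool: a rectangular seat 310 mm (x) by 293 mm (y), 36 mm thick, top face at z = 387 mm, on four square legs, each 42×42 mm in cross-section. The legs rest on z = 0, each flush with a corner of the seat. Four stretchers, 42 mm wide and 21 mm tall, connect adjacent legs with their undersides at z = 171 mm, each running between the inner faces of the legs it joins and aligned with the legs' outer faces on the other axis.

B is a long wooden bench with a 1297 mm (x) × 350 mm (y) seat, 60 mm thick, its top surface 429 mm above the floor. Four 66 mm square legs at the seat corners, flush with the edges, run from z = 0 to the seat underside.

The bench is against the stool's +x side, with their −y faces flush.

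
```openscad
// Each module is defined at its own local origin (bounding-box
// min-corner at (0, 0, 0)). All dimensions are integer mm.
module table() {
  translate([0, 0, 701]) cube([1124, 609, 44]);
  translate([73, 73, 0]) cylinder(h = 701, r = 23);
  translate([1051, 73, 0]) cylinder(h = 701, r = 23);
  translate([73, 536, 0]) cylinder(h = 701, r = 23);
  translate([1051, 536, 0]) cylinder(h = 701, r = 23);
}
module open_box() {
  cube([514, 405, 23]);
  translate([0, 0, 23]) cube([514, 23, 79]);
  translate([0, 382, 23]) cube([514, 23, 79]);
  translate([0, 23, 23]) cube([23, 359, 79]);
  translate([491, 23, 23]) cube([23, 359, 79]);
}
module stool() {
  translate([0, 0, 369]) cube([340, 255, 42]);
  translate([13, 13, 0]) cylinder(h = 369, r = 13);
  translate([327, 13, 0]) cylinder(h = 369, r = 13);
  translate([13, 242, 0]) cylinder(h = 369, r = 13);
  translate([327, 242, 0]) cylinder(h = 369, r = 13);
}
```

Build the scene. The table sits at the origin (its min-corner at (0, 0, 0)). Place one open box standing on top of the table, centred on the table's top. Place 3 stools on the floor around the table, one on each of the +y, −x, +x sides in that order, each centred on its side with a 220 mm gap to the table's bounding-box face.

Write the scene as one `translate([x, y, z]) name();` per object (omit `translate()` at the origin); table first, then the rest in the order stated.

table();
translate([305, 102, 745]) open_box();
translate([392, 829, 0]) stool();
translate([-560, 177, 0]) stool();
translate([1344, 177, 0]) stool();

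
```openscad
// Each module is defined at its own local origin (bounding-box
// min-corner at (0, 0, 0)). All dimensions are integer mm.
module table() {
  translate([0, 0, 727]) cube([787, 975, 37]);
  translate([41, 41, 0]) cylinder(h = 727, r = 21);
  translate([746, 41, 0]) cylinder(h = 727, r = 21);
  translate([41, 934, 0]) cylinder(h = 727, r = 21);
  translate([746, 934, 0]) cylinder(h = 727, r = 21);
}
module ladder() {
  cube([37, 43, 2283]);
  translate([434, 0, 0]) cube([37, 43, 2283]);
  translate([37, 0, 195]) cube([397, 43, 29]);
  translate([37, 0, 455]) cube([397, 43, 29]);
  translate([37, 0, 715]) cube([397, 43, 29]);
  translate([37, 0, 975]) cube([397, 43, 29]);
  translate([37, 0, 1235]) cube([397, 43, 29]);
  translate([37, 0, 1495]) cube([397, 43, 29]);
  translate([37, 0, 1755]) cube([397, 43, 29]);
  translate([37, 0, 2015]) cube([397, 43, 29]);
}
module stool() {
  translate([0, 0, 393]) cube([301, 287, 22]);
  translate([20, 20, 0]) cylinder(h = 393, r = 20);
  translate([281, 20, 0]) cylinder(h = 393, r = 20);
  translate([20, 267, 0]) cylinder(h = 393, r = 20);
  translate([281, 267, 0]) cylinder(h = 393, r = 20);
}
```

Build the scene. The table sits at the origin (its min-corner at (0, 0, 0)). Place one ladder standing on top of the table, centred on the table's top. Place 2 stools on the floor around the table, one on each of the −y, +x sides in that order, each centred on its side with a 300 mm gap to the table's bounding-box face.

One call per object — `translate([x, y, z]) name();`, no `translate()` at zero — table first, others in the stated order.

table();
translate([158, 466, 764]) ladder();
translate([243, -587, 0]) stool();
translate([1087, 344, 0]) stool();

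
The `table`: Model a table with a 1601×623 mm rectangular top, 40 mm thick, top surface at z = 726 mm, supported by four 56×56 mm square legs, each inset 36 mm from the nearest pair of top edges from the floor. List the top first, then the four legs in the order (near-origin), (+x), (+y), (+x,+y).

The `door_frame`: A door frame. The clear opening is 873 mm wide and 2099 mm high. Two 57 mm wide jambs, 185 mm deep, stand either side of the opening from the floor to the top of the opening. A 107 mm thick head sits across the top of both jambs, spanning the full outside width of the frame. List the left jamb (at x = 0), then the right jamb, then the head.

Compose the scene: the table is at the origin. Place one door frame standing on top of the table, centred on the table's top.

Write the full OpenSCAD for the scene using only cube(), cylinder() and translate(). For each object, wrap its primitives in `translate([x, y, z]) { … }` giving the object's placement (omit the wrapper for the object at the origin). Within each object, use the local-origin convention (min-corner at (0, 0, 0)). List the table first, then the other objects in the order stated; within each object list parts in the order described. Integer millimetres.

translate([0, 0, 686]) cube([1601, 623, 40]);
translate([36, 36, 0]) cube([56, 56, 686]);
translate([1509, 36, 0]) cube([56, 56, 686]);
translate([36, 531, 0]) cube([56, 56, 686]);
translate([1509, 531, 0]) cube([56, 56, 686]);
translate([307, 219, 726]) {
  cube([57, 185, 2099]);
  translate([930, 0, 0]) cube([57, 185, 2099]);
  translate([0, 0, 2099]) cube([987, 185, 107]);
}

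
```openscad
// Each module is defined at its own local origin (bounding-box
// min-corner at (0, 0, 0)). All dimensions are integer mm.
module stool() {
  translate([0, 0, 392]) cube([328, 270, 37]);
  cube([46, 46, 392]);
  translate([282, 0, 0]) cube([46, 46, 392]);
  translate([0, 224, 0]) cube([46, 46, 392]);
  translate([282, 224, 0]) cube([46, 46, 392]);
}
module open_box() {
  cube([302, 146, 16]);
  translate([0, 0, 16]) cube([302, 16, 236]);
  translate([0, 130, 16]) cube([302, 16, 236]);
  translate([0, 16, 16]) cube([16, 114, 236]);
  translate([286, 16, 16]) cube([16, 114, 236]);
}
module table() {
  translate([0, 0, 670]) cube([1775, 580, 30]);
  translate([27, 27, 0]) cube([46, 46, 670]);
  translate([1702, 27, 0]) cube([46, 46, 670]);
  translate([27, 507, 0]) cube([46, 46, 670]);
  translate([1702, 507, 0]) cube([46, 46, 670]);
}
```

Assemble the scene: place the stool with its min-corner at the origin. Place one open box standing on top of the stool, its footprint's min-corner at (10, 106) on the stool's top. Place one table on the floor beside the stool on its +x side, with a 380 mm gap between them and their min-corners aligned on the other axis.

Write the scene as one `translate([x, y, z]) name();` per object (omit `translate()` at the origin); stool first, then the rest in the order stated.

stool();
translate([10, 106, 429]) open_box();
translate([708, 0, 0]) table();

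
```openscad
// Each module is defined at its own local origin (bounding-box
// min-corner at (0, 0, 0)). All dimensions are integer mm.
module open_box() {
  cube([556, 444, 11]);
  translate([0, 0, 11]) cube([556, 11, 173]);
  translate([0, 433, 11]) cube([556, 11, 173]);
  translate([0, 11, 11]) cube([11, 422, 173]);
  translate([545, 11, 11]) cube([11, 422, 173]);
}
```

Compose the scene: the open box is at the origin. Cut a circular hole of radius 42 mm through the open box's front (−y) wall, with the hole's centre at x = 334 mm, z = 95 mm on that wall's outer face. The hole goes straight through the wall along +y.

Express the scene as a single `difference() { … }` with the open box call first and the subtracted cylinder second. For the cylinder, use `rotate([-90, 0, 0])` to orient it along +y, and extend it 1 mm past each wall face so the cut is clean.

difference() {
  open_box();
  translate([334, -1, 95]) rotate([-90, 0, 0]) cylinder(h = 13, r = 42);
}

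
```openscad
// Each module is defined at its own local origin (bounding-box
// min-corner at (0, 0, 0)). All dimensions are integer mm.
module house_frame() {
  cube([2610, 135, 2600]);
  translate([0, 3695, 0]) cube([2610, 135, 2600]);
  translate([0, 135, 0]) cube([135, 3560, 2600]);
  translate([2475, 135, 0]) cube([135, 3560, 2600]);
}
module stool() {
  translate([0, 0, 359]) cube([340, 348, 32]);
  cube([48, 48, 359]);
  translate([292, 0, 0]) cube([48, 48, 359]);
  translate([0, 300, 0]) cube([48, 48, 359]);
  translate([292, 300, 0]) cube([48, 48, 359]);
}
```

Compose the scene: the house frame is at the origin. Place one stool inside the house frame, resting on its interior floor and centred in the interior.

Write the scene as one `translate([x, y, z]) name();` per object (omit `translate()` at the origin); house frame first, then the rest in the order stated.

house_frame();
translate([1135, 1741, 0]) stool();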